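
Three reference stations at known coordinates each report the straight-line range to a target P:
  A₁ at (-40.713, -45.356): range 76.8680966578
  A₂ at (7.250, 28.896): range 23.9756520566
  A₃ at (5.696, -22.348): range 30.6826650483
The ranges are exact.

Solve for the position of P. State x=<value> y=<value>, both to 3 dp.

x=15.971 y=6.563

eq1: (x + 40.713)² + (y + 45.356)² = 76.8680966578²
eq2: (x − 7.250)² + (y − 28.896)² = 23.9756520566²
eq3: (x − 5.696)² + (y + 22.348)² = 30.6826650483²
eq3−eq2, eq3−eq1 (x²,y² cancel):
  3.108·x + 102.488·y = 722.257839
  -92.818·x − 46.016·y = -1784.440764
det = 3.108·-46.016 − 102.488·-92.818 = 9369.713456
x = (722.257839·-46.016 − 102.488·-1784.440764) / 9369.713456 = 15.971497
y = (3.108·-1784.440764 − 722.257839·-92.818) / 9369.713456 = 6.562899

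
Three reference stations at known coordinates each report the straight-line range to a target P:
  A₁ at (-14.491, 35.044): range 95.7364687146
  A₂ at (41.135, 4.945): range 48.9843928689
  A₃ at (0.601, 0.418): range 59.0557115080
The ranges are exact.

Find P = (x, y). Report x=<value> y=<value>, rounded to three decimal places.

x=39.505 y=-44.012

eq1: (x + 14.491)² + (y − 35.044)² = 95.7364687146²
eq2: (x − 41.135)² + (y − 4.945)² = 48.9843928689²
eq3: (x − 0.601)² + (y − 0.418)² = 59.0557115080²
eq3−eq2, eq3−eq1 (x²,y² cancel):
  81.068·x + 9.054·y = 2804.111642
  -30.184·x + 69.252·y = -4240.359288
det = 81.068·69.252 − 9.054·-30.184 = 5887.407072
x = (2804.111642·69.252 − 9.054·-4240.359288) / 5887.407072 = 39.505091
y = (81.068·-4240.359288 − 2804.111642·-30.184) / 5887.407072 = -44.012269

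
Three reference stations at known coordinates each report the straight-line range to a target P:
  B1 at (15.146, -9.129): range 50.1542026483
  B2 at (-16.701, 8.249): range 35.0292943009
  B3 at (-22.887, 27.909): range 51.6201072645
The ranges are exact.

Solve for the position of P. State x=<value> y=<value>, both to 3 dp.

eq1: (x − 15.146)² + (y + 9.129)² = 50.1542026483²
eq2: (x + 16.701)² + (y − 8.249)² = 35.0292943009²
eq3: (x + 22.887)² + (y − 27.909)² = 51.6201072645²
eq1−eq3, eq1−eq2 (x²,y² cancel):
  -76.066·x + 74.076·y = 840.795662
  -63.694·x + 34.756·y = 1322.622029
det = -76.066·34.756 − 74.076·-63.694 = 2074.446848
x = (840.795662·34.756 − 74.076·1322.622029) / 2074.446848 = -33.142259
y = (-76.066·1322.622029 − 840.795662·-63.694) / 2074.446848 = -22.682157

x=-33.142 y=-22.682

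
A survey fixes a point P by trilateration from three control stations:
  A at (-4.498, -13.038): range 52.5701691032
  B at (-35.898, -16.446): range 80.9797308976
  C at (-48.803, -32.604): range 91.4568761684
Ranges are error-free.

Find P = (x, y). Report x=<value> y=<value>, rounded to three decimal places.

eq1: (x + 4.498)² + (y + 13.038)² = 52.5701691032²
eq2: (x + 35.898)² + (y + 16.446)² = 80.9797308976²
eq3: (x + 48.803)² + (y + 32.604)² = 91.4568761684²
eq3−eq1, eq3−eq2 (x²,y² cancel):
  88.610·x + 39.132·y = 2346.205342
  25.810·x + 32.316·y = -78.972923
det = 88.610·32.316 − 39.132·25.810 = 1853.523840
x = (2346.205342·32.316 − 39.132·-78.972923) / 1853.523840 = 42.573146
y = (88.610·-78.972923 − 2346.205342·25.810) / 1853.523840 = -36.445903

x=42.573 y=-36.446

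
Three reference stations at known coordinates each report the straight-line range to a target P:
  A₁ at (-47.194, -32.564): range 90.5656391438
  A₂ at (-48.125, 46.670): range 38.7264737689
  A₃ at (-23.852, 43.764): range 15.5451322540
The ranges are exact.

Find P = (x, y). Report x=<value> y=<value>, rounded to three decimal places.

x=-9.525 y=49.796

eq1: (x + 47.194)² + (y + 32.564)² = 90.5656391438²
eq2: (x + 48.125)² + (y − 46.670)² = 38.7264737689²
eq3: (x + 23.852)² + (y − 43.764)² = 15.5451322540²
eq2−eq3, eq2−eq1 (x²,y² cancel):
  48.546·x − 5.812·y = -751.810291
  1.862·x − 158.468·y = -7908.812016
det = 48.546·-158.468 − -5.812·1.862 = -7682.165584
x = (-751.810291·-158.468 − -5.812·-7908.812016) / -7682.165584 = -9.524900
y = (48.546·-7908.812016 − -751.810291·1.862) / -7682.165584 = 49.796026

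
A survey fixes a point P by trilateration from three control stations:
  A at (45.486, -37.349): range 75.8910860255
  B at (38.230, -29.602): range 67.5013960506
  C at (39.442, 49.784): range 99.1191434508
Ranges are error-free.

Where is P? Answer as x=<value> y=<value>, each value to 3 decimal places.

eq1: (x − 45.486)² + (y + 37.349)² = 75.8910860255²
eq2: (x − 38.230)² + (y + 29.602)² = 67.5013960506²
eq3: (x − 39.442)² + (y − 49.784)² = 99.1191434508²
eq3−eq1, eq3−eq2 (x²,y² cancel):
  12.088·x − 174.266·y = 3494.953637
  -2.424·x − 158.772·y = 3571.859414
det = 12.088·-158.772 − -174.266·-2.424 = -2341.656720
x = (3494.953637·-158.772 − -174.266·3571.859414) / -2341.656720 = -28.848325
y = (12.088·3571.859414 − 3494.953637·-2.424) / -2341.656720 = -22.056352

x=-28.848 y=-22.056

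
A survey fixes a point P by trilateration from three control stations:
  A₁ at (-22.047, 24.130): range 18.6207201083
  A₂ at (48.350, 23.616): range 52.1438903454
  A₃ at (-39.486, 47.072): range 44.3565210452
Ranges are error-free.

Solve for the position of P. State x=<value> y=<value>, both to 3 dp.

eq1: (x + 22.047)² + (y − 24.130)² = 18.6207201083²
eq2: (x − 48.350)² + (y − 23.616)² = 52.1438903454²
eq3: (x + 39.486)² + (y − 47.072)² = 44.3565210452²
eq2−eq1, eq2−eq3 (x²,y² cancel):
  -140.794·x + 1.028·y = 545.143236
  -175.672·x + 46.912·y = 1630.963765
det = -140.794·46.912 − 1.028·-175.672 = -6424.337312
x = (545.143236·46.912 − 1.028·1630.963765) / -6424.337312 = -3.719781
y = (-140.794·1630.963765 − 545.143236·-175.672) / -6424.337312 = 20.836937

x=-3.720 y=20.837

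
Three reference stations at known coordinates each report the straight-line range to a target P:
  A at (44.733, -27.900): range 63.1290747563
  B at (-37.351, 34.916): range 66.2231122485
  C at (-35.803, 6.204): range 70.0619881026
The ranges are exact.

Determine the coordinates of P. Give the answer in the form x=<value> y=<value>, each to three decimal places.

x=28.850 y=33.198

eq1: (x − 44.733)² + (y + 27.900)² = 63.1290747563²
eq2: (x + 37.351)² + (y − 34.916)² = 66.2231122485²
eq3: (x + 35.803)² + (y − 6.204)² = 70.0619881026²
eq1−eq3, eq1−eq2 (x²,y² cancel):
  -161.072·x + 68.208·y = -2382.508961
  -164.168·x + 125.632·y = -565.447548
det = -161.072·125.632 − 68.208·-164.168 = -9038.226560
x = (-2382.508961·125.632 − 68.208·-565.447548) / -9038.226560 = 28.849832
y = (-161.072·-565.447548 − -2382.508961·-164.168) / -9038.226560 = 33.198323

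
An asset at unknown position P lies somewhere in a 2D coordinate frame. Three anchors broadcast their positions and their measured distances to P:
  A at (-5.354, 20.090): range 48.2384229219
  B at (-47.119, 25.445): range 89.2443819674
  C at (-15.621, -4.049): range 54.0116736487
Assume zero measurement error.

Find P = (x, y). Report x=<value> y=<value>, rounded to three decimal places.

eq1: (x + 5.354)² + (y − 20.090)² = 48.2384229219²
eq2: (x + 47.119)² + (y − 25.445)² = 89.2443819674²
eq3: (x + 15.621)² + (y + 4.049)² = 54.0116736487²
eq1−eq3, eq1−eq2 (x²,y² cancel):
  -20.534·x − 48.278·y = -762.178818
  -83.530·x + 10.710·y = -3202.239497
det = -20.534·10.710 − -48.278·-83.530 = -4252.580480
x = (-762.178818·10.710 − -48.278·-3202.239497) / -4252.580480 = 38.273386
y = (-20.534·-3202.239497 − -762.178818·-83.530) / -4252.580480 = -0.491464

x=38.273 y=-0.491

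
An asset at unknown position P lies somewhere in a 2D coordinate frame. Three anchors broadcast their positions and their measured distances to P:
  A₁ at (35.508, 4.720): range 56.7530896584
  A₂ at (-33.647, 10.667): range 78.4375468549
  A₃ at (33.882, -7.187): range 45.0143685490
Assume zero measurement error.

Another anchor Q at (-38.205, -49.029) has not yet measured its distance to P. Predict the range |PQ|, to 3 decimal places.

55.454

eq1: (x − 35.508)² + (y − 4.720)² = 56.7530896584²
eq2: (x + 33.647)² + (y − 10.667)² = 78.4375468549²
eq3: (x − 33.882)² + (y + 7.187)² = 45.0143685490²
eq3−eq2, eq3−eq1 (x²,y² cancel):
  -135.058·x + 35.708·y = -4079.892776
  3.252·x + 23.814·y = -1111.166239
det = -135.058·23.814 − 35.708·3.252 = -3332.393628
x = (-4079.892776·23.814 − 35.708·-1111.166239) / -3332.393628 = 17.249175
y = (-135.058·-1111.166239 − -4079.892776·3.252) / -3332.393628 = -49.015728
|P − Q| = √((17.249175 − -38.205)² + (-49.015728 − -49.029)²) = 55.454177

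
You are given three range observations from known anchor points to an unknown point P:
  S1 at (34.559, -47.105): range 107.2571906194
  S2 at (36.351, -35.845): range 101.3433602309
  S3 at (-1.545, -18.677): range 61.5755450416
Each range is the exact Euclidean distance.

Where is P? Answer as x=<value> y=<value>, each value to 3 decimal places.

x=-43.976 y=25.945

eq1: (x − 34.559)² + (y + 47.105)² = 107.2571906194²
eq2: (x − 36.351)² + (y + 35.845)² = 101.3433602309²
eq3: (x + 1.545)² + (y + 18.677)² = 61.5755450416²
eq3−eq1, eq3−eq2 (x²,y² cancel):
  72.208·x − 56.856·y = -4650.569040
  75.792·x − 34.336·y = -4223.887044
det = 72.208·-34.336 − -56.856·75.792 = 1829.896064
x = (-4650.569040·-34.336 − -56.856·-4223.887044) / 1829.896064 = -43.975931
y = (72.208·-4223.887044 − -4650.569040·75.792) / 1829.896064 = 25.945459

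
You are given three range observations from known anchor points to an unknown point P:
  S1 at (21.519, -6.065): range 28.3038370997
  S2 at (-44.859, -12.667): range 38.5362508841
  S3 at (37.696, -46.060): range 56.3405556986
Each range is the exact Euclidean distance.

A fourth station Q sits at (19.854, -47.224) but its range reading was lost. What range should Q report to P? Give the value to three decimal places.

eq1: (x − 21.519)² + (y + 6.065)² = 28.3038370997²
eq2: (x + 44.859)² + (y + 12.667)² = 38.5362508841²
eq3: (x − 37.696)² + (y + 46.060)² = 56.3405556986²
eq3−eq1, eq3−eq2 (x²,y² cancel):
  -32.354·x + 79.990·y = -669.509408
  -165.110·x + 66.786·y = 319.486338
det = -32.354·66.786 − 79.990·-165.110 = 11046.354656
x = (-669.509408·66.786 − 79.990·319.486338) / 11046.354656 = -6.361335
y = (-32.354·319.486338 − -669.509408·-165.110) / 11046.354656 = -10.942919
|P − Q| = √((-6.361335 − 19.854)² + (-10.942919 − -47.224)²) = 44.761152

44.761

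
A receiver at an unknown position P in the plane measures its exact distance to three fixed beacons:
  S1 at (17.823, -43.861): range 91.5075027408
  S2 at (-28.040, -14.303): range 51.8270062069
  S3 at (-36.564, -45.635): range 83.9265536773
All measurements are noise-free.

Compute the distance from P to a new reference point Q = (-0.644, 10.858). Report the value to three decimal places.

eq1: (x − 17.823)² + (y + 43.861)² = 91.5075027408²
eq2: (x + 28.040)² + (y + 14.303)² = 51.8270062069²
eq3: (x + 36.564)² + (y + 45.635)² = 83.9265536773²
eq2−eq1, eq2−eq3 (x²,y² cancel):
  91.726·x − 59.116·y = -4436.955244
  -17.048·x − 62.664·y = -1928.965928
det = 91.726·-62.664 − -59.116·-17.048 = -6755.727632
x = (-4436.955244·-62.664 − -59.116·-1928.965928) / -6755.727632 = -24.276380
y = (91.726·-1928.965928 − -4436.955244·-17.048) / -6755.727632 = 37.387171
|P − Q| = √((-24.276380 − -0.644)² + (37.387171 − 10.858)²) = 35.528669

35.529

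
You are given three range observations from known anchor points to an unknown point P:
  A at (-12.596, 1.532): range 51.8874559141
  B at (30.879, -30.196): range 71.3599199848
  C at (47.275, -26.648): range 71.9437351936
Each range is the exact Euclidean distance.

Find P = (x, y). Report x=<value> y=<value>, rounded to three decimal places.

eq1: (x + 12.596)² + (y − 1.532)² = 51.8874559141²
eq2: (x − 30.879)² + (y + 30.196)² = 71.3599199848²
eq3: (x − 47.275)² + (y + 26.648)² = 71.9437351936²
eq2−eq3, eq2−eq1 (x²,y² cancel):
  32.792·x + 7.096·y = 996.067619
  -86.950·x + 63.456·y = 695.625282
det = 32.792·63.456 − 7.096·-86.950 = 2697.846352
x = (996.067619·63.456 − 7.096·695.625282) / 2697.846352 = 21.598824
y = (32.792·695.625282 − 996.067619·-86.950) / 2697.846352 = 40.557915

x=21.599 y=40.558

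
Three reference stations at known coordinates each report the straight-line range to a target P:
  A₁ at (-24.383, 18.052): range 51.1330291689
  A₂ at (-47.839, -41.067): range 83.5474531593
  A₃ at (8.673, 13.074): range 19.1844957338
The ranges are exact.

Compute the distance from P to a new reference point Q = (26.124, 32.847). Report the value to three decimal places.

31.360

eq1: (x + 24.383)² + (y − 18.052)² = 51.1330291689²
eq2: (x + 47.839)² + (y + 41.067)² = 83.5474531593²
eq3: (x − 8.673)² + (y − 13.074)² = 19.1844957338²
eq2−eq1, eq2−eq3 (x²,y² cancel):
  46.912·x + 118.238·y = 1310.927240
  113.024·x + 108.282·y = 2883.214048
det = 46.912·108.282 − 118.238·113.024 = -8284.006528
x = (1310.927240·108.282 − 118.238·2883.214048) / -8284.006528 = 24.016838
y = (46.912·2883.214048 − 1310.927240·113.024) / -8284.006528 = 1.558292
|P − Q| = √((24.016838 − 26.124)² + (1.558292 − 32.847)²) = 31.359582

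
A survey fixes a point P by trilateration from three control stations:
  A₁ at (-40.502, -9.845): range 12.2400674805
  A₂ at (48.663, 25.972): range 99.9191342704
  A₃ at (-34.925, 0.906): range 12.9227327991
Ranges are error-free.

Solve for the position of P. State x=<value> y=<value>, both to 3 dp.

x=-47.814 y=-0.029

eq1: (x + 40.502)² + (y + 9.845)² = 12.2400674805²
eq2: (x − 48.663)² + (y − 25.972)² = 99.9191342704²
eq3: (x + 34.925)² + (y − 0.906)² = 12.9227327991²
eq1−eq3, eq1−eq2 (x²,y² cancel):
  11.154·x + 21.502·y = -533.937339
  178.330·x + 71.634·y = -8528.717817
det = 11.154·71.634 − 21.502·178.330 = -3035.446024
x = (-533.937339·71.634 − 21.502·-8528.717817) / -3035.446024 = -47.813871
y = (11.154·-8528.717817 − -533.937339·178.330) / -3035.446024 = -0.028901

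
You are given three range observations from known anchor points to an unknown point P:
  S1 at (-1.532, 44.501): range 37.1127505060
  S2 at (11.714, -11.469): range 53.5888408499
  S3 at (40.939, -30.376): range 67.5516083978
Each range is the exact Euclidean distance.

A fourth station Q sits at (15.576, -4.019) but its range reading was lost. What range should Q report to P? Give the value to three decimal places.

eq1: (x + 1.532)² + (y − 44.501)² = 37.1127505060²
eq2: (x − 11.714)² + (y + 11.469)² = 53.5888408499²
eq3: (x − 40.939)² + (y + 30.376)² = 67.5516083978²
eq1−eq2, eq1−eq3 (x²,y² cancel):
  26.492·x − 111.940·y = -3208.337882
  84.942·x − 149.754·y = -2569.846475
det = 26.492·-149.754 − -111.940·84.942 = 5541.124512
x = (-3208.337882·-149.754 − -111.940·-2569.846475) / 5541.124512 = 34.793085
y = (26.492·-2569.846475 − -3208.337882·84.942) / 5541.124512 = 36.895447
|P − Q| = √((34.793085 − 15.576)² + (36.895447 − -4.019)²) = 45.202747

45.203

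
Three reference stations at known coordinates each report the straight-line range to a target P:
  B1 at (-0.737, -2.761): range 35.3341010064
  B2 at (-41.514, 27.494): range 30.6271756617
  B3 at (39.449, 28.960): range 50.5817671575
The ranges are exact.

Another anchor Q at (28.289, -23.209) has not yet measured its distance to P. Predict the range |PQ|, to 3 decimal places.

67.021

eq1: (x + 0.737)² + (y + 2.761)² = 35.3341010064²
eq2: (x + 41.514)² + (y − 27.494)² = 30.6271756617²
eq3: (x − 39.449)² + (y − 28.960)² = 50.5817671575²
eq2−eq1, eq2−eq3 (x²,y² cancel):
  81.554·x − 60.510·y = -2781.640747
  161.926·x + 2.932·y = -1704.918311
det = 81.554·2.932 − -60.510·161.926 = 10037.258588
x = (-2781.640747·2.932 − -60.510·-1704.918311) / 10037.258588 = -11.090715
y = (81.554·-1704.918311 − -2781.640747·161.926) / 10037.258588 = 31.022121
|P − Q| = √((-11.090715 − 28.289)² + (31.022121 − -23.209)²) = 67.020717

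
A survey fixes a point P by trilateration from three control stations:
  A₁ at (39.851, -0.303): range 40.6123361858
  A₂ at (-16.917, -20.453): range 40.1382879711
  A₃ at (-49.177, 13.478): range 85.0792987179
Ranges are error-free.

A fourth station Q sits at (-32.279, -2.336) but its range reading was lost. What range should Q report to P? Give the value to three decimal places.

eq1: (x − 39.851)² + (y + 0.303)² = 40.6123361858²
eq2: (x + 16.917)² + (y + 20.453)² = 40.1382879711²
eq3: (x + 49.177)² + (y − 13.478)² = 85.0792987179²
eq2−eq3, eq2−eq1 (x²,y² cancel):
  -64.520·x + 67.862·y = -3731.881194
  113.536·x + 40.300·y = 845.404223
det = -64.520·40.300 − 67.862·113.536 = -10304.936032
x = (-3731.881194·40.300 − 67.862·845.404223) / -10304.936032 = 20.161759
y = (-64.520·845.404223 − -3731.881194·113.536) / -10304.936032 = -35.823355
|P − Q| = √((20.161759 − -32.279)² + (-35.823355 − -2.336)²) = 62.220866

62.221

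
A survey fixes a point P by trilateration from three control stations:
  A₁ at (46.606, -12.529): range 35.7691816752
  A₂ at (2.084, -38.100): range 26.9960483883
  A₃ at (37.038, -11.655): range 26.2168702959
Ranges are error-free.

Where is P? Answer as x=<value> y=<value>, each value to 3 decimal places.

eq1: (x − 46.606)² + (y + 12.529)² = 35.7691816752²
eq2: (x − 2.084)² + (y + 38.100)² = 26.9960483883²
eq3: (x − 37.038)² + (y + 11.655)² = 26.2168702959²
eq3−eq1, eq3−eq2 (x²,y² cancel):
  19.136·x − 1.748·y = 229.332538
  -69.908·x − 52.890·y = -93.161753
det = 19.136·-52.890 − -1.748·-69.908 = -1134.302224
x = (229.332538·-52.890 − -1.748·-93.161753) / -1134.302224 = 10.836834
y = (19.136·-93.161753 − 229.332538·-69.908) / -1134.302224 = -12.562292

x=10.837 y=-12.562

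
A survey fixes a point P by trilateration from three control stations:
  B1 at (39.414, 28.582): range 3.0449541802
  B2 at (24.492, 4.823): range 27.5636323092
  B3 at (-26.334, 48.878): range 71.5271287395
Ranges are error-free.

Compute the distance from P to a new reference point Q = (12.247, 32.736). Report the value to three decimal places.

eq1: (x − 39.414)² + (y − 28.582)² = 3.0449541802²
eq2: (x − 24.492)² + (y − 4.823)² = 27.5636323092²
eq3: (x + 26.334)² + (y − 48.878)² = 71.5271287395²
eq1−eq3, eq1−eq2 (x²,y² cancel):
  -131.496·x + 40.592·y = -4394.714080
  -29.844·x − 47.518·y = -2497.756807
det = -131.496·-47.518 − 40.592·-29.844 = 7459.854576
x = (-4394.714080·-47.518 − 40.592·-2497.756807) / 7459.854576 = 41.584855
y = (-131.496·-2497.756807 − -4394.714080·-29.844) / 7459.854576 = 26.446787
|P − Q| = √((41.584855 − 12.247)² + (26.446787 − 32.736)²) = 30.004398

30.004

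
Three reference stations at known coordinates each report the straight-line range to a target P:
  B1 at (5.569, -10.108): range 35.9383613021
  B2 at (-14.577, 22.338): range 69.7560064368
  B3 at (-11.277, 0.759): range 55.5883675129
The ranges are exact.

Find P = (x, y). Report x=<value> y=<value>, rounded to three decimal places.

x=39.634 y=-21.561

eq1: (x − 5.569)² + (y + 10.108)² = 35.9383613021²
eq2: (x + 14.577)² + (y − 22.338)² = 69.7560064368²
eq3: (x + 11.277)² + (y − 0.759)² = 55.5883675129²
eq2−eq1, eq2−eq3 (x²,y² cancel):
  40.292·x − 64.892·y = 2996.044873
  6.600·x − 43.158·y = 1192.105468
det = 40.292·-43.158 − -64.892·6.600 = -1310.634936
x = (2996.044873·-43.158 − -64.892·1192.105468) / -1310.634936 = 39.633612
y = (40.292·1192.105468 − 2996.044873·6.600) / -1310.634936 = -21.560861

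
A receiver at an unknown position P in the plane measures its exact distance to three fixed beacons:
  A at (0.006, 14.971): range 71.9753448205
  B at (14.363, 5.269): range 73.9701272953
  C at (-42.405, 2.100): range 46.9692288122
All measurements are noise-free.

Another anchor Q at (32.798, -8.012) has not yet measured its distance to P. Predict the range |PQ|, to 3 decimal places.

eq1: (x − 0.006)² + (y − 14.971)² = 71.9753448205²
eq2: (x − 14.363)² + (y − 5.269)² = 73.9701272953²
eq3: (x + 42.405)² + (y − 2.100)² = 46.9692288122²
eq3−eq1, eq3−eq2 (x²,y² cancel):
  84.822·x + 25.742·y = -4552.804955
  113.536·x + 6.338·y = -4834.007172
det = 84.822·6.338 − 25.742·113.536 = -2385.041876
x = (-4552.804955·6.338 − 25.742·-4834.007172) / -2385.041876 = -40.075328
y = (84.822·-4834.007172 − -4552.804955·113.536) / -2385.041876 = -44.811417
|P − Q| = √((-40.075328 − 32.798)² + (-44.811417 − -8.012)²) = 81.637730

81.638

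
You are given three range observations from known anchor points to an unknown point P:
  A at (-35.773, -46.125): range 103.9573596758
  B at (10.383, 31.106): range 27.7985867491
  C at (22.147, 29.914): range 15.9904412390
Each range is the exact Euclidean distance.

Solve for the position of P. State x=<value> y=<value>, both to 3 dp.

x=37.908 y=27.212

eq1: (x + 35.773)² + (y + 46.125)² = 103.9573596758²
eq2: (x − 10.383)² + (y − 31.106)² = 27.7985867491²
eq3: (x − 22.147)² + (y − 29.914)² = 15.9904412390²
eq2−eq1, eq2−eq3 (x²,y² cancel):
  -92.312·x − 154.462·y = -7702.537977
  23.528·x − 2.384·y = 827.014294
det = -92.312·-2.384 − -154.462·23.528 = 3854.253744
x = (-7702.537977·-2.384 − -154.462·827.014294) / 3854.253744 = 37.907502
y = (-92.312·827.014294 − -7702.537977·23.528) / 3854.253744 = 27.212004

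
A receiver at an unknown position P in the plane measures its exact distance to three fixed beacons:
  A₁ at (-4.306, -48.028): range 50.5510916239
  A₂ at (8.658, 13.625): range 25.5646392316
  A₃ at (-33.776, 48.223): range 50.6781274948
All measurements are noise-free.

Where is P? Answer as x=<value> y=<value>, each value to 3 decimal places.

x=-13.904 y=1.604

eq1: (x + 4.306)² + (y + 48.028)² = 50.5510916239²
eq2: (x − 8.658)² + (y − 13.625)² = 25.5646392316²
eq3: (x + 33.776)² + (y − 48.223)² = 50.6781274948²
eq3−eq1, eq3−eq2 (x²,y² cancel):
  58.940·x − 192.502·y = -1128.185743
  84.868·x − 69.196·y = -1290.952489
det = 58.940·-69.196 − -192.502·84.868 = 12258.847496
x = (-1128.185743·-69.196 − -192.502·-1290.952489) / 12258.847496 = -13.903835
y = (58.940·-1290.952489 − -1128.185743·84.868) / 12258.847496 = 1.603587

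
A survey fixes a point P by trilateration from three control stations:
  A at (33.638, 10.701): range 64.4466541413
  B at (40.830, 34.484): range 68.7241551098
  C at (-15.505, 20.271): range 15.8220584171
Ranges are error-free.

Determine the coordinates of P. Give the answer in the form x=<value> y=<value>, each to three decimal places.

x=-27.765 y=30.273

eq1: (x − 33.638)² + (y − 10.701)² = 64.4466541413²
eq2: (x − 40.830)² + (y − 34.484)² = 68.7241551098²
eq3: (x + 15.505)² + (y − 20.271)² = 15.8220584171²
eq2−eq3, eq2−eq1 (x²,y² cancel):
  -112.670·x − 28.426·y = 2267.755273
  -14.384·x − 47.566·y = -1040.570445
det = -112.670·-47.566 − -28.426·-14.384 = 4950.381636
x = (2267.755273·-47.566 − -28.426·-1040.570445) / 4950.381636 = -27.764991
y = (-112.670·-1040.570445 − 2267.755273·-14.384) / 4950.381636 = 30.272507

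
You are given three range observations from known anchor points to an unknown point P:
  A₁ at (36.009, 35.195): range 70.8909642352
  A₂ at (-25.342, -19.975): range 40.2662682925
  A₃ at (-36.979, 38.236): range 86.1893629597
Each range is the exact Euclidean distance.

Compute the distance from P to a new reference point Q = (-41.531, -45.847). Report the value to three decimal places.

56.401

eq1: (x − 36.009)² + (y − 35.195)² = 70.8909642352²
eq2: (x + 25.342)² + (y + 19.975)² = 40.2662682925²
eq3: (x + 36.979)² + (y − 38.236)² = 86.1893629597²
eq2−eq3, eq2−eq1 (x²,y² cancel):
  -23.274·x + 116.422·y = -4019.013377
  122.702·x + 110.340·y = -1910.037931
det = -23.274·110.340 − 116.422·122.702 = -16853.265404
x = (-4019.013377·110.340 − 116.422·-1910.037931) / -16853.265404 = 13.118378
y = (-23.274·-1910.037931 − -4019.013377·122.702) / -16853.265404 = -31.898578
|P − Q| = √((13.118378 − -41.531)² + (-31.898578 − -45.847)²) = 56.401356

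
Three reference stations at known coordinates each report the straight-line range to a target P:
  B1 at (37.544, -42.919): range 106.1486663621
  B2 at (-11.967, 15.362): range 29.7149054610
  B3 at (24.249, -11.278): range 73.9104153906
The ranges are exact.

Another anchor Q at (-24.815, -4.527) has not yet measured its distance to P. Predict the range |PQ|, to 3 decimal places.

eq1: (x − 37.544)² + (y + 42.919)² = 106.1486663621²
eq2: (x + 11.967)² + (y − 15.362)² = 29.7149054610²
eq3: (x − 24.249)² + (y + 11.278)² = 73.9104153906²
eq3−eq1, eq3−eq2 (x²,y² cancel):
  26.590·x − 63.282·y = -3268.404655
  -72.432·x + 53.280·y = 4243.766745
det = 26.590·53.280 − -63.282·-72.432 = -3166.926624
x = (-3268.404655·53.280 − -63.282·4243.766745) / -3166.926624 = -29.812325
y = (26.590·4243.766745 − -3268.404655·-72.432) / -3166.926624 = 39.121629
|P − Q| = √((-29.812325 − -24.815)² + (39.121629 − -4.527)²) = 43.933769

43.934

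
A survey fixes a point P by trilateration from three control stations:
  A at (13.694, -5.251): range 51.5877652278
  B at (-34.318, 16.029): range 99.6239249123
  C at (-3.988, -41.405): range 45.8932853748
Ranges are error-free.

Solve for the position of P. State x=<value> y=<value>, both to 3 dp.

eq1: (x − 13.694)² + (y + 5.251)² = 51.5877652278²
eq2: (x + 34.318)² + (y − 16.029)² = 99.6239249123²
eq3: (x + 3.988)² + (y + 41.405)² = 45.8932853748²
eq2−eq3, eq2−eq1 (x²,y² cancel):
  60.660·x − 114.868·y = 8114.356976
  96.024·x − 42.560·y = 6044.073566
det = 60.660·-42.560 − -114.868·96.024 = 8448.395232
x = (8114.356976·-42.560 − -114.868·6044.073566) / 8448.395232 = 41.300578
y = (60.660·6044.073566 − 8114.356976·96.024) / 8448.395232 = -48.830518

x=41.301 y=-48.831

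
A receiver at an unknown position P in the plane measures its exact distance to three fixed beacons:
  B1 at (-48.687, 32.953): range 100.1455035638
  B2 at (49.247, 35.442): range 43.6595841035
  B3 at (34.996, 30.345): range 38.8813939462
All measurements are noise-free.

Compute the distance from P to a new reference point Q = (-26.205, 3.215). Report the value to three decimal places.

eq1: (x + 48.687)² + (y − 32.953)² = 100.1455035638²
eq2: (x − 49.247)² + (y − 35.442)² = 43.6595841035²
eq3: (x − 34.996)² + (y − 30.345)² = 38.8813939462²
eq1−eq3, eq1−eq2 (x²,y² cancel):
  167.366·x − 5.216·y = 7206.573952
  195.868·x + 4.978·y = 8348.040795
det = 167.366·4.978 − -5.216·195.868 = 1854.795436
x = (7206.573952·4.978 − -5.216·8348.040795) / 1854.795436 = 42.817501
y = (167.366·8348.040795 − 7206.573952·195.868) / 1854.795436 = -7.741571
|P − Q| = √((42.817501 − -26.205)² + (-7.741571 − 3.215)²) = 69.886709

69.887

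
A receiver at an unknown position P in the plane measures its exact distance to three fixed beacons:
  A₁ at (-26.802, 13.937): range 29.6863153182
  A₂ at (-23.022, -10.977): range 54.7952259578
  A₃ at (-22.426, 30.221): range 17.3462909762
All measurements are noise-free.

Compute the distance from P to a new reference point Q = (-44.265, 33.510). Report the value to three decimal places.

13.259

eq1: (x + 26.802)² + (y − 13.937)² = 29.6863153182²
eq2: (x + 23.022)² + (y + 10.977)² = 54.7952259578²
eq3: (x + 22.426)² + (y − 30.221)² = 17.3462909762²
eq1−eq3, eq1−eq2 (x²,y² cancel):
  8.752·x + 32.568·y = 1084.030651
  7.560·x − 49.828·y = -2383.319631
det = 8.752·-49.828 − 32.568·7.560 = -682.308736
x = (1084.030651·-49.828 − 32.568·-2383.319631) / -682.308736 = -34.595592
y = (8.752·-2383.319631 − 1084.030651·7.560) / -682.308736 = 42.582021
|P − Q| = √((-34.595592 − -44.265)² + (42.582021 − 33.510)²) = 13.258923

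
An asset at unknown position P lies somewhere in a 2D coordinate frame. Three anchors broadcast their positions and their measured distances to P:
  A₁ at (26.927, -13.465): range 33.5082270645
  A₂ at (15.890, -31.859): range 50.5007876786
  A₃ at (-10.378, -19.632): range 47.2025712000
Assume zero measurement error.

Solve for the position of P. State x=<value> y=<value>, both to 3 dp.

eq1: (x − 26.927)² + (y + 13.465)² = 33.5082270645²
eq2: (x − 15.890)² + (y + 31.859)² = 50.5007876786²
eq3: (x + 10.378)² + (y + 19.632)² = 47.2025712000²
eq3−eq1, eq3−eq2 (x²,y² cancel):
  74.610·x + 12.334·y = 1518.532693
  52.536·x − 24.454·y = 452.122845
det = 74.610·-24.454 − 12.334·52.536 = -2472.491964
x = (1518.532693·-24.454 − 12.334·452.122845) / -2472.491964 = 17.274346
y = (74.610·452.122845 − 1518.532693·52.536) / -2472.491964 = 18.622810

x=17.274 y=18.623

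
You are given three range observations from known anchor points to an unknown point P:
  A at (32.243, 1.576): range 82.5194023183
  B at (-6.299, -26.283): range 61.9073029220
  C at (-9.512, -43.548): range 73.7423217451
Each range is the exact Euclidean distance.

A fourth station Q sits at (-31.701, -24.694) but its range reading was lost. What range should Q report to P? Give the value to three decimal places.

46.878

eq1: (x − 32.243)² + (y − 1.576)² = 82.5194023183²
eq2: (x + 6.299)² + (y + 26.283)² = 61.9073029220²
eq3: (x + 9.512)² + (y + 43.548)² = 73.7423217451²
eq3−eq2, eq3−eq1 (x²,y² cancel):
  6.426·x + 34.530·y = 348.982903
  83.510·x + 90.248·y = -2316.333366
det = 6.426·90.248 − 34.530·83.510 = -2303.666652
x = (348.982903·90.248 − 34.530·-2316.333366) / -2303.666652 = -48.391550
y = (6.426·-2316.333366 − 348.982903·83.510) / -2303.666652 = 19.112279
|P − Q| = √((-48.391550 − -31.701)² + (19.112279 − -24.694)²) = 46.878189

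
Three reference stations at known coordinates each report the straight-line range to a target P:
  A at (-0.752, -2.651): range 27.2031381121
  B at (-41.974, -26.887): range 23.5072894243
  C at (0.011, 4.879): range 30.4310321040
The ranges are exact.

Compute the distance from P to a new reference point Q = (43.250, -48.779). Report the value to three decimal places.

eq1: (x + 0.752)² + (y + 2.651)² = 27.2031381121²
eq2: (x + 41.974)² + (y + 26.887)² = 23.5072894243²
eq3: (x − 0.011)² + (y − 4.879)² = 30.4310321040²
eq2−eq1, eq2−eq3 (x²,y² cancel):
  82.444·x + 48.472·y = -2664.552207
  83.970·x + 63.532·y = -2834.377742
det = 82.444·63.532 − 48.472·83.970 = 1167.638368
x = (-2664.552207·63.532 − 48.472·-2834.377742) / 1167.638368 = -27.316996
y = (82.444·-2834.377742 − -2664.552207·83.970) / 1167.638368 = -8.508619
|P − Q| = √((-27.316996 − 43.250)² + (-8.508619 − -48.779)²) = 81.249028

81.249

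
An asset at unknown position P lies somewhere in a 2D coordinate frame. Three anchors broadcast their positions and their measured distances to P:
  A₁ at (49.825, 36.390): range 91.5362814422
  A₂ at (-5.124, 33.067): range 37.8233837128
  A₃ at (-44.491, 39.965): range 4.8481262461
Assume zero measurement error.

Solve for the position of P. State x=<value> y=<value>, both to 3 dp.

x=-41.418 y=43.715

eq1: (x − 49.825)² + (y − 36.390)² = 91.5362814422²
eq2: (x + 5.124)² + (y − 33.067)² = 37.8233837128²
eq3: (x + 44.491)² + (y − 39.965)² = 4.8481262461²
eq3−eq2, eq3−eq1 (x²,y² cancel):
  78.734·x − 13.796·y = -3864.072468
  188.632·x − 7.150·y = -8125.274073
det = 78.734·-7.150 − -13.796·188.632 = 2039.418972
x = (-3864.072468·-7.150 − -13.796·-8125.274073) / 2039.418972 = -41.417759
y = (78.734·-8125.274073 − -3864.072468·188.632) / 2039.418972 = 43.714602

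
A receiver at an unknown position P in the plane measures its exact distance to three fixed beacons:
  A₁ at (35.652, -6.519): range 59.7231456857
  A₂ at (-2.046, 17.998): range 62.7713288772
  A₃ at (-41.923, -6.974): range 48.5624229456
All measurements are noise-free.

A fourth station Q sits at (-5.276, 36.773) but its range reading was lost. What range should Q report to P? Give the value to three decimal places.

eq1: (x − 35.652)² + (y + 6.519)² = 59.7231456857²
eq2: (x + 2.046)² + (y − 17.998)² = 62.7713288772²
eq3: (x + 41.923)² + (y + 6.974)² = 48.5624229456²
eq3−eq2, eq3−eq1 (x²,y² cancel):
  79.754·x + 49.944·y = -3059.991292
  155.150·x + 0.910·y = -1701.157348
det = 79.754·0.910 − 49.944·155.150 = -7676.235460
x = (-3059.991292·0.910 − 49.944·-1701.157348) / -7676.235460 = -10.705509
y = (79.754·-1701.157348 − -3059.991292·155.150) / -7676.235460 = -44.173156
|P − Q| = √((-10.705509 − -5.276)² + (-44.173156 − 36.773)²) = 81.128045

81.128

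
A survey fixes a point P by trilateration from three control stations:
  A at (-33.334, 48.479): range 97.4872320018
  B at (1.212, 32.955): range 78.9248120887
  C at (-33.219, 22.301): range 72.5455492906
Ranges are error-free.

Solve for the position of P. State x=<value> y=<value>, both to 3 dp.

x=-7.408 y=-45.498

eq1: (x + 33.334)² + (y − 48.479)² = 97.4872320018²
eq2: (x − 1.212)² + (y − 32.955)² = 78.9248120887²
eq3: (x + 33.219)² + (y − 22.301)² = 72.5455492906²
eq3−eq1, eq3−eq2 (x²,y² cancel):
  -0.230·x + 52.356·y = -2380.371246
  68.862·x + 21.308·y = -1479.604834
det = -0.230·21.308 − 52.356·68.862 = -3610.239712
x = (-2380.371246·21.308 − 52.356·-1479.604834) / -3610.239712 = -7.408162
y = (-0.230·-1479.604834 − -2380.371246·68.862) / -3610.239712 = -45.497653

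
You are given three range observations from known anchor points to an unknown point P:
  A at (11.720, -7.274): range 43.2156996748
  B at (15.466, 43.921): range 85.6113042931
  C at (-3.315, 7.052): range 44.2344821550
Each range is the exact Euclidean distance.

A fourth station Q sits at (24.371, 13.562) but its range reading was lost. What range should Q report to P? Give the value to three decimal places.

eq1: (x − 11.720)² + (y + 7.274)² = 43.2156996748²
eq2: (x − 15.466)² + (y − 43.921)² = 85.6113042931²
eq3: (x + 3.315)² + (y − 7.052)² = 44.2344821550²
eq1−eq3, eq1−eq2 (x²,y² cancel):
  -30.070·x + 28.652·y = -218.642260
  7.492·x + 102.390·y = -3483.716803
det = -30.070·102.390 − 28.652·7.492 = -3293.528084
x = (-218.642260·102.390 − 28.652·-3483.716803) / -3293.528084 = -23.509340
y = (-30.070·-3483.716803 − -218.642260·7.492) / -3293.528084 = -32.303788
|P − Q| = √((-23.509340 − 24.371)² + (-32.303788 − 13.562)²) = 66.303827

66.304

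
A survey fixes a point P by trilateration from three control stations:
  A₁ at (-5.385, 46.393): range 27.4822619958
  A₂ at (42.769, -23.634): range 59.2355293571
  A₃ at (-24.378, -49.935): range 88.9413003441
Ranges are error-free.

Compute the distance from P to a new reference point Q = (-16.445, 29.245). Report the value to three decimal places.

eq1: (x + 5.385)² + (y − 46.393)² = 27.4822619958²
eq2: (x − 42.769)² + (y + 23.634)² = 59.2355293571²
eq3: (x + 24.378)² + (y + 49.935)² = 88.9413003441²
eq1−eq2, eq1−eq3 (x²,y² cancel):
  96.308·x − 140.054·y = -2547.128571
  -37.986·x − 192.656·y = -6248.797747
det = 96.308·-192.656 − -140.054·-37.986 = -23874.405292
x = (-2547.128571·-192.656 − -140.054·-6248.797747) / -23874.405292 = 16.102999
y = (96.308·-6248.797747 − -2547.128571·-37.986) / -23874.405292 = 29.259972
|P − Q| = √((16.102999 − -16.445)² + (29.259972 − 29.245)²) = 32.548002

32.548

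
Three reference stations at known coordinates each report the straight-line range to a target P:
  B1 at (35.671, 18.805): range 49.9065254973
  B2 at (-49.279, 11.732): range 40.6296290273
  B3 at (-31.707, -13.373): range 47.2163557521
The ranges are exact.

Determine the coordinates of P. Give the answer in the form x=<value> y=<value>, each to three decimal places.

eq1: (x − 35.671)² + (y − 18.805)² = 49.9065254973²
eq2: (x + 49.279)² + (y − 11.732)² = 40.6296290273²
eq3: (x + 31.707)² + (y + 13.373)² = 47.2163557521²
eq3−eq1, eq3−eq2 (x²,y² cancel):
  134.756·x + 64.356·y = 180.600251
  -35.144·x + 50.210·y = 1960.506183
det = 134.756·50.210 − 64.356·-35.144 = 9027.826024
x = (180.600251·50.210 − 64.356·1960.506183) / 9027.826024 = -12.971273
y = (134.756·1960.506183 − 180.600251·-35.144) / 9027.826024 = 29.967014

x=-12.971 y=29.967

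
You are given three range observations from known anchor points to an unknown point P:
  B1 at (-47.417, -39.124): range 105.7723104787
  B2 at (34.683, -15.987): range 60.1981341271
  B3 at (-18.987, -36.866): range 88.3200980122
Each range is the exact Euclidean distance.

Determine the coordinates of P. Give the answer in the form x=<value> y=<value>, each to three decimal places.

x=19.987 y=42.390

eq1: (x + 47.417)² + (y + 39.124)² = 105.7723104787²
eq2: (x − 34.683)² + (y + 15.987)² = 60.1981341271²
eq3: (x + 18.987)² + (y + 36.866)² = 88.3200980122²
eq3−eq2, eq3−eq1 (x²,y² cancel):
  107.340·x + 41.758·y = 3915.510894
  -56.860·x − 4.516·y = -1327.890811
det = 107.340·-4.516 − 41.758·-56.860 = 1889.612440
x = (3915.510894·-4.516 − 41.758·-1327.890811) / 1889.612440 = 19.986965
y = (107.340·-1327.890811 − 3915.510894·-56.860) / 1889.612440 = 42.389724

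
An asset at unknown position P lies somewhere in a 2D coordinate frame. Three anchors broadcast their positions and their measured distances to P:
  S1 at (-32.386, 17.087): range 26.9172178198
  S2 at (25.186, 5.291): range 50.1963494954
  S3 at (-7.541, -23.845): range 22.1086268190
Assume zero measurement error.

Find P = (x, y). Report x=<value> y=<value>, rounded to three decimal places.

x=-23.163 y=-8.201

eq1: (x + 32.386)² + (y − 17.087)² = 26.9172178198²
eq2: (x − 25.186)² + (y − 5.291)² = 50.1963494954²
eq3: (x + 7.541)² + (y + 23.845)² = 22.1086268190²
eq3−eq2, eq3−eq1 (x²,y² cancel):
  65.454·x + 58.272·y = -1994.003552
  -49.690·x + 81.864·y = 479.622624
det = 65.454·81.864 − 58.272·-49.690 = 8253.861936
x = (-1994.003552·81.864 − 58.272·479.622624) / 8253.861936 = -23.163178
y = (65.454·479.622624 − -1994.003552·-49.690) / 8253.861936 = -8.200866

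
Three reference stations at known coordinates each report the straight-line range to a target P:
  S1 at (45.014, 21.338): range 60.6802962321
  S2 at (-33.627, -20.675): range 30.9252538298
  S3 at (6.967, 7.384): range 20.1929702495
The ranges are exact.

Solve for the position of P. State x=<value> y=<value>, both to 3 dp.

eq1: (x − 45.014)² + (y − 21.338)² = 60.6802962321²
eq2: (x + 33.627)² + (y + 20.675)² = 30.9252538298²
eq3: (x − 6.967)² + (y − 7.384)² = 20.1929702495²
eq1−eq3, eq1−eq2 (x²,y² cancel):
  -76.094·x − 27.908·y = 895.834408
  -157.282·x − 84.026·y = 1802.387340
det = -76.094·-84.026 − -27.908·-157.282 = 2004.448388
x = (895.834408·-84.026 − -27.908·1802.387340) / 2004.448388 = -12.458468
y = (-76.094·1802.387340 − 895.834408·-157.282) / 2004.448388 = 1.869724

x=-12.458 y=1.870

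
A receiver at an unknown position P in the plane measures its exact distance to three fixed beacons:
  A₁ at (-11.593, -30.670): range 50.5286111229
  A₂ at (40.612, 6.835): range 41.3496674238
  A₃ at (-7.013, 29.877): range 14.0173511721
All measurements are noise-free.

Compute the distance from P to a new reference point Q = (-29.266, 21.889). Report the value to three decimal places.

30.361

eq1: (x + 11.593)² + (y + 30.670)² = 50.5286111229²
eq2: (x − 40.612)² + (y − 6.835)² = 41.3496674238²
eq3: (x + 7.013)² + (y − 29.877)² = 14.0173511721²
eq1−eq2, eq1−eq3 (x²,y² cancel):
  104.410·x + 75.010·y = 1464.350766
  9.160·x + 121.094·y = 2223.425157
det = 104.410·121.094 − 75.010·9.160 = 11956.332940
x = (1464.350766·121.094 − 75.010·2223.425157) / 11956.332940 = 0.881957
y = (104.410·2223.425157 − 1464.350766·9.160) / 11956.332940 = 18.294436
|P − Q| = √((0.881957 − -29.266)² + (18.294436 − 21.889)²) = 30.361492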